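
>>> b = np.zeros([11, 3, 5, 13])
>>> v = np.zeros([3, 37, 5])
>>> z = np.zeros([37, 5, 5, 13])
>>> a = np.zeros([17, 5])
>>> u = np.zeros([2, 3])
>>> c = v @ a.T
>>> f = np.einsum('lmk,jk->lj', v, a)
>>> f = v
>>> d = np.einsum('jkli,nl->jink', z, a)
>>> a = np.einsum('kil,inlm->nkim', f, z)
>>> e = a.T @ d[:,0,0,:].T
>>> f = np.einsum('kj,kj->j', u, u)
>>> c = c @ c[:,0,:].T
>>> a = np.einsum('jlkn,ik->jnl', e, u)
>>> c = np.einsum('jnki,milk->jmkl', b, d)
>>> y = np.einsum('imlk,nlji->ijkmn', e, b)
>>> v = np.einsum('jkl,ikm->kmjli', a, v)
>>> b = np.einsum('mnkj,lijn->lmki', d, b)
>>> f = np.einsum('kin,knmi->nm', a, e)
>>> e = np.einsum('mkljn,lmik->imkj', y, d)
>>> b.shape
(11, 37, 17, 3)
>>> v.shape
(37, 5, 13, 37, 3)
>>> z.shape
(37, 5, 5, 13)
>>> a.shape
(13, 37, 37)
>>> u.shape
(2, 3)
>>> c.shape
(11, 37, 5, 17)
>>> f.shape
(37, 3)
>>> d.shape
(37, 13, 17, 5)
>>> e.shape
(17, 13, 5, 37)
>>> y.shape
(13, 5, 37, 37, 11)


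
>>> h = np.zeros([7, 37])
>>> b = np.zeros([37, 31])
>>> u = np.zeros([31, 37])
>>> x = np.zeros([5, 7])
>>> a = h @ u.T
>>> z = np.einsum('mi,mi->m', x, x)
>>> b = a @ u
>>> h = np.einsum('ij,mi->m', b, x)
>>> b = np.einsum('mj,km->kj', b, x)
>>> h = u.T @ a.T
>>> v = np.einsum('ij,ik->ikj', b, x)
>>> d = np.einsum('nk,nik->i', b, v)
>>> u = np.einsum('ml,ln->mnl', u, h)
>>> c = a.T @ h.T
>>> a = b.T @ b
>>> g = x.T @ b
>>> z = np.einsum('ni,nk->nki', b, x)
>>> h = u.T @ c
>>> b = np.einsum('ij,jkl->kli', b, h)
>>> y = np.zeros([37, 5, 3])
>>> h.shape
(37, 7, 37)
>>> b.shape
(7, 37, 5)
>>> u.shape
(31, 7, 37)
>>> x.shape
(5, 7)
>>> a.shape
(37, 37)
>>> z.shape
(5, 7, 37)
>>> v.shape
(5, 7, 37)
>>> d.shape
(7,)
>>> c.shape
(31, 37)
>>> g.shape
(7, 37)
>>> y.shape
(37, 5, 3)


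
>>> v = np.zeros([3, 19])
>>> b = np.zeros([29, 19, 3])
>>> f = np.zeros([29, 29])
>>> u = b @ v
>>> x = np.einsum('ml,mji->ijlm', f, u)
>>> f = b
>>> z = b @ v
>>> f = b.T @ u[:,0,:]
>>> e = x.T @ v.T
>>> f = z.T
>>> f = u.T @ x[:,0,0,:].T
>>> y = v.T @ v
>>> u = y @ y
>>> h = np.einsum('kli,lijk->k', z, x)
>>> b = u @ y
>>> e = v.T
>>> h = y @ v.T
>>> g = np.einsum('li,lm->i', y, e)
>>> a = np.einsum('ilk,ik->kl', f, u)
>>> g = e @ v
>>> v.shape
(3, 19)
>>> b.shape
(19, 19)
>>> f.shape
(19, 19, 19)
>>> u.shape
(19, 19)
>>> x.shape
(19, 19, 29, 29)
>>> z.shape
(29, 19, 19)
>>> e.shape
(19, 3)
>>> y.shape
(19, 19)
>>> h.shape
(19, 3)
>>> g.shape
(19, 19)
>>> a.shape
(19, 19)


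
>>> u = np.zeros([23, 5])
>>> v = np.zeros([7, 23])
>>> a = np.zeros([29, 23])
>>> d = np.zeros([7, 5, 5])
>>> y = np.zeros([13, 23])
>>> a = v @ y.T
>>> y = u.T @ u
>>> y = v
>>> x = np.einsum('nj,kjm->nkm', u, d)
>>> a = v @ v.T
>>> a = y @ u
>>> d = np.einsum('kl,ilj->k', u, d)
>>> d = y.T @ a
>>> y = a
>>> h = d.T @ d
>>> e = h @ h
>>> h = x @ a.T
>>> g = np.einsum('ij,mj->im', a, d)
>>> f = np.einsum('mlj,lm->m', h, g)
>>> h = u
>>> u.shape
(23, 5)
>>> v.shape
(7, 23)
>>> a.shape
(7, 5)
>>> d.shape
(23, 5)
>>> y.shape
(7, 5)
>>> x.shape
(23, 7, 5)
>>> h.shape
(23, 5)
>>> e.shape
(5, 5)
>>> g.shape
(7, 23)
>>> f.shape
(23,)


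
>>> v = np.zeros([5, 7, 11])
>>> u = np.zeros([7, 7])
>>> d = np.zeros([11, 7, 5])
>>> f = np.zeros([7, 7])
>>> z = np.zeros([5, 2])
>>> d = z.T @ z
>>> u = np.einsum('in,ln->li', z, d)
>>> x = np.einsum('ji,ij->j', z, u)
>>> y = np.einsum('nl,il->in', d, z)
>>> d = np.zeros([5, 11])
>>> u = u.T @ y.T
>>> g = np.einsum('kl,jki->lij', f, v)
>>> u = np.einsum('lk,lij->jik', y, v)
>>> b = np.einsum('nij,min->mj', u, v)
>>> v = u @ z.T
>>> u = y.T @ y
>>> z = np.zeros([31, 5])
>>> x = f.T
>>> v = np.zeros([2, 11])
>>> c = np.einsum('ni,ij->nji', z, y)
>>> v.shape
(2, 11)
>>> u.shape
(2, 2)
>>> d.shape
(5, 11)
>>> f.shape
(7, 7)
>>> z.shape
(31, 5)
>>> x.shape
(7, 7)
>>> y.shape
(5, 2)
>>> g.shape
(7, 11, 5)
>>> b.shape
(5, 2)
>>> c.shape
(31, 2, 5)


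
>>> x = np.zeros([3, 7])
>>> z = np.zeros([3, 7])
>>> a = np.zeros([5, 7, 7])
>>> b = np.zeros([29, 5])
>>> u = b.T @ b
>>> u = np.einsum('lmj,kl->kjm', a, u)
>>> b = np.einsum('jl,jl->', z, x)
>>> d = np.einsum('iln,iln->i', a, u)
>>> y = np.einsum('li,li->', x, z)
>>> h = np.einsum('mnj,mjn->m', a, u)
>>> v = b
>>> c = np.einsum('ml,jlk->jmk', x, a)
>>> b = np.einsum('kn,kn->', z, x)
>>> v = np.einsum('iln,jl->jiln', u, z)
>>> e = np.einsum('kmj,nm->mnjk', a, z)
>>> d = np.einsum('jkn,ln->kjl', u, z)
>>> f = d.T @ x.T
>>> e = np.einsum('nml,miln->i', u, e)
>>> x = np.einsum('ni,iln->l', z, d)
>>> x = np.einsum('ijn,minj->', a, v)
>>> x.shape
()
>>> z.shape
(3, 7)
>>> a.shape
(5, 7, 7)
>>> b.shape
()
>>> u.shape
(5, 7, 7)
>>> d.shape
(7, 5, 3)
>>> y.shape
()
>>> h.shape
(5,)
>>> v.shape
(3, 5, 7, 7)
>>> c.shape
(5, 3, 7)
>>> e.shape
(3,)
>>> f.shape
(3, 5, 3)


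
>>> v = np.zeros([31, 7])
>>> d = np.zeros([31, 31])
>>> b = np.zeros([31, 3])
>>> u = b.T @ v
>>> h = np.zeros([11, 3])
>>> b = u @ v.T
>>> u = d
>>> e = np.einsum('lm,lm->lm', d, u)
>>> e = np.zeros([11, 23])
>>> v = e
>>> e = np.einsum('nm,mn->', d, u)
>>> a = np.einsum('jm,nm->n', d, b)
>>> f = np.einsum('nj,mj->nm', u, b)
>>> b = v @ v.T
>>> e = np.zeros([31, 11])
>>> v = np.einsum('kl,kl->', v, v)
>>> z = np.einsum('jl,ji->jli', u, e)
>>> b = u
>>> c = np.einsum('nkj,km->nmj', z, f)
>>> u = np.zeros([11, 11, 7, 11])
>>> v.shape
()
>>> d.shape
(31, 31)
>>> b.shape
(31, 31)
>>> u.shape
(11, 11, 7, 11)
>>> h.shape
(11, 3)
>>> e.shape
(31, 11)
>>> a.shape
(3,)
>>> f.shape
(31, 3)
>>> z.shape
(31, 31, 11)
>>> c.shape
(31, 3, 11)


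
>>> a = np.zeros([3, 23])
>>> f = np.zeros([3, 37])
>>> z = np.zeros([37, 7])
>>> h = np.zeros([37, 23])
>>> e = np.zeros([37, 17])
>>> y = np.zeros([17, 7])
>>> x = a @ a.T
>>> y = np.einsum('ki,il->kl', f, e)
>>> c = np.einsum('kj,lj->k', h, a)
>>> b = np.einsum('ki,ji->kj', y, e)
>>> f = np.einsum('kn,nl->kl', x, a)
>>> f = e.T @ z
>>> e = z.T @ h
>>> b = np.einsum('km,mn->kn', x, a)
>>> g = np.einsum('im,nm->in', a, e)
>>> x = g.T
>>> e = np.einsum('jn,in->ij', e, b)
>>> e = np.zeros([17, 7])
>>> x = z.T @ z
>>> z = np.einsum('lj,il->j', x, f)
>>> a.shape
(3, 23)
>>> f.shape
(17, 7)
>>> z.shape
(7,)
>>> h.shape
(37, 23)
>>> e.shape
(17, 7)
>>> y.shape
(3, 17)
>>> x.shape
(7, 7)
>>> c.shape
(37,)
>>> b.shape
(3, 23)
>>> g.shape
(3, 7)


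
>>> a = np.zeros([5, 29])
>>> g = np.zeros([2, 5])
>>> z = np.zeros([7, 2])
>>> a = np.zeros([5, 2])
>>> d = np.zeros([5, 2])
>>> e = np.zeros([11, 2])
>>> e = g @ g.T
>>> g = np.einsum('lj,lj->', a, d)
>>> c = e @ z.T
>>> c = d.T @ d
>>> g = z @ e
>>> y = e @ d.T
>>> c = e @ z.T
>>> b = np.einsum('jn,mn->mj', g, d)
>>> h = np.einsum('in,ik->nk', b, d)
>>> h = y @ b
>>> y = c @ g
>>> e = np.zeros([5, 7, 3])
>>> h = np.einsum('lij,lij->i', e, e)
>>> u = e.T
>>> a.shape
(5, 2)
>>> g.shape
(7, 2)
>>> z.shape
(7, 2)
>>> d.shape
(5, 2)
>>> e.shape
(5, 7, 3)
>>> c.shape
(2, 7)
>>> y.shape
(2, 2)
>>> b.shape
(5, 7)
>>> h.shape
(7,)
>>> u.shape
(3, 7, 5)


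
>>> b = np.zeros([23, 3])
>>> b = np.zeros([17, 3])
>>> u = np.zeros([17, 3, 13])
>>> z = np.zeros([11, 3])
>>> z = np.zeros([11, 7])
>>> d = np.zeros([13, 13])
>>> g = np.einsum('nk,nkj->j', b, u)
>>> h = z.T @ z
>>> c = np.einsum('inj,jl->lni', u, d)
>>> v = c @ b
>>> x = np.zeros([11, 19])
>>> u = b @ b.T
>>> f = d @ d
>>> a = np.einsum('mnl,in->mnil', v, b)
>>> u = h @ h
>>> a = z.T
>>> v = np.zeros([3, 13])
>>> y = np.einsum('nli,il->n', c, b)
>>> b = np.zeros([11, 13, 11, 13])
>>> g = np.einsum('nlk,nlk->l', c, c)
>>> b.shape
(11, 13, 11, 13)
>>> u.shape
(7, 7)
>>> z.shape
(11, 7)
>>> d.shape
(13, 13)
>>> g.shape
(3,)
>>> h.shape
(7, 7)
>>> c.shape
(13, 3, 17)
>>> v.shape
(3, 13)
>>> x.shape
(11, 19)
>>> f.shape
(13, 13)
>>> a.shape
(7, 11)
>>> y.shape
(13,)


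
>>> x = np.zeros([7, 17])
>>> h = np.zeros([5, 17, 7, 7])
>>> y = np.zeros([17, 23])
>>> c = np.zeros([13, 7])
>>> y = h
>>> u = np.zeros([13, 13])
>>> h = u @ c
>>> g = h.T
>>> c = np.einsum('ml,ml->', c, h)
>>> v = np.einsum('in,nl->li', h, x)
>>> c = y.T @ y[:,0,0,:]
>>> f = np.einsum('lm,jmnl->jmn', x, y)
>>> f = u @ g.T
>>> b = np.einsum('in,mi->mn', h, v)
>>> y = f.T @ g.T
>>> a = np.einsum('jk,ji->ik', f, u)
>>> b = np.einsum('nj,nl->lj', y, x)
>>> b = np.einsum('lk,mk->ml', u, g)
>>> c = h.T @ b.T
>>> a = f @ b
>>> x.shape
(7, 17)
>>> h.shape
(13, 7)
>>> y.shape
(7, 7)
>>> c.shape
(7, 7)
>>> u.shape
(13, 13)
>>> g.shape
(7, 13)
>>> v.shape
(17, 13)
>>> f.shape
(13, 7)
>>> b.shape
(7, 13)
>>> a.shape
(13, 13)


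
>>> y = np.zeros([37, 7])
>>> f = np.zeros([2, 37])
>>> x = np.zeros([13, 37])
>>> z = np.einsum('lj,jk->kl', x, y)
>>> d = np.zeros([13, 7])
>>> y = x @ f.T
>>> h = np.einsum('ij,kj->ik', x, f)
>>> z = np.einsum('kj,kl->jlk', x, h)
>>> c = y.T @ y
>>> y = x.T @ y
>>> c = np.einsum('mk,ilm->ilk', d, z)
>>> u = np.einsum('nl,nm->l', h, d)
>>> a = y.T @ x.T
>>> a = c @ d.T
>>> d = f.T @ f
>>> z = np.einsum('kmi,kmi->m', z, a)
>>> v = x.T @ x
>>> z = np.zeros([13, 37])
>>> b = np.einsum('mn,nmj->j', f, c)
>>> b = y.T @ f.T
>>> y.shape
(37, 2)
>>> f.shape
(2, 37)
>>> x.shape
(13, 37)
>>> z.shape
(13, 37)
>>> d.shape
(37, 37)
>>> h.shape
(13, 2)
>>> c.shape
(37, 2, 7)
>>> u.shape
(2,)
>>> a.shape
(37, 2, 13)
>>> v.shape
(37, 37)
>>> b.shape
(2, 2)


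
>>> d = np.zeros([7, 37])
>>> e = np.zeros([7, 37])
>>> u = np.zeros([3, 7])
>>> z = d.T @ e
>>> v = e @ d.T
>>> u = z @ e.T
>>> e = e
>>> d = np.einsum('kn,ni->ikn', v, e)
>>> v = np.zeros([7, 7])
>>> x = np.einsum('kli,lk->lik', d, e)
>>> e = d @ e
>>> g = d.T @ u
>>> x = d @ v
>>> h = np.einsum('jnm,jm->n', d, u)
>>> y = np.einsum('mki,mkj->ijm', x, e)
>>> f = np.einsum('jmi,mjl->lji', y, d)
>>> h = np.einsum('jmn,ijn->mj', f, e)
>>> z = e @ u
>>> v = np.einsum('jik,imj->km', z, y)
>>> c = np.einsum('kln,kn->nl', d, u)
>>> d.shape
(37, 7, 7)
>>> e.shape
(37, 7, 37)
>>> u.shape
(37, 7)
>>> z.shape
(37, 7, 7)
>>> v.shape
(7, 37)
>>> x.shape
(37, 7, 7)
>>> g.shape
(7, 7, 7)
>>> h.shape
(7, 7)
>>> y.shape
(7, 37, 37)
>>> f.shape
(7, 7, 37)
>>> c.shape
(7, 7)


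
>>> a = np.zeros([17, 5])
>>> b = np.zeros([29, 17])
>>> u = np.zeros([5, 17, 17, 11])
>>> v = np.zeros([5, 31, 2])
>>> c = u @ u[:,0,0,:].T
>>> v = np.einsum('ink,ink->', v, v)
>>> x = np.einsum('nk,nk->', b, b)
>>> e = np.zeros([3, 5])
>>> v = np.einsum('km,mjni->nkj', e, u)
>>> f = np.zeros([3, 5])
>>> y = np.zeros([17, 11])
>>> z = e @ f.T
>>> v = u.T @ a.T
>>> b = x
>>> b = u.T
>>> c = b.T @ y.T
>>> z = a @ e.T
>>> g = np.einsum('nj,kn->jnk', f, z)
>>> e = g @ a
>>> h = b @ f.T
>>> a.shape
(17, 5)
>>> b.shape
(11, 17, 17, 5)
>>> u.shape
(5, 17, 17, 11)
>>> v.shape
(11, 17, 17, 17)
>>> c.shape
(5, 17, 17, 17)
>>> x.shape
()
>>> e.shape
(5, 3, 5)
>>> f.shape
(3, 5)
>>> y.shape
(17, 11)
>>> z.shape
(17, 3)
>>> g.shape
(5, 3, 17)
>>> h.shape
(11, 17, 17, 3)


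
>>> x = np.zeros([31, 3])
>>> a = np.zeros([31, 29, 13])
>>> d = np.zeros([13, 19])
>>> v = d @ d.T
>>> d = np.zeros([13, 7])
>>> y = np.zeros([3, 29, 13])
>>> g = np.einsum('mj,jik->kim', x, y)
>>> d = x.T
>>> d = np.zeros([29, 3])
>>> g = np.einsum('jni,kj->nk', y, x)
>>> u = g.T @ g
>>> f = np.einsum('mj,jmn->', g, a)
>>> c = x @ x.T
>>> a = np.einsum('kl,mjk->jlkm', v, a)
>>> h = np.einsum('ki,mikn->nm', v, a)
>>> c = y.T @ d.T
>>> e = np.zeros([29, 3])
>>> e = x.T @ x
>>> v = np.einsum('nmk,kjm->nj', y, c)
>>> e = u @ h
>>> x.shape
(31, 3)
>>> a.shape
(29, 13, 13, 31)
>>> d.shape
(29, 3)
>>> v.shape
(3, 29)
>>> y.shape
(3, 29, 13)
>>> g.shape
(29, 31)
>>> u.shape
(31, 31)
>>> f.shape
()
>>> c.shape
(13, 29, 29)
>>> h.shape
(31, 29)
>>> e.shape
(31, 29)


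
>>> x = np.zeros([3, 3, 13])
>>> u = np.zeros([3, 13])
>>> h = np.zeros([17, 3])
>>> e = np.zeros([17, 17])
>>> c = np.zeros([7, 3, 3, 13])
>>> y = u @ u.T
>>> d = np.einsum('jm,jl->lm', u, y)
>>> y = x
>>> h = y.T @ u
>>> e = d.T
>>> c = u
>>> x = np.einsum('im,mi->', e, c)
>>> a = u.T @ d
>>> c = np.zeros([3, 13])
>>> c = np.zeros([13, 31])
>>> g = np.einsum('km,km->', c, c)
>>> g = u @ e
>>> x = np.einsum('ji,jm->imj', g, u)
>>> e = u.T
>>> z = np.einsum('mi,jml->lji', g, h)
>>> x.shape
(3, 13, 3)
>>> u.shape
(3, 13)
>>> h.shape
(13, 3, 13)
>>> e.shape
(13, 3)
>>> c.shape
(13, 31)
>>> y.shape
(3, 3, 13)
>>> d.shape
(3, 13)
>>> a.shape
(13, 13)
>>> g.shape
(3, 3)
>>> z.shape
(13, 13, 3)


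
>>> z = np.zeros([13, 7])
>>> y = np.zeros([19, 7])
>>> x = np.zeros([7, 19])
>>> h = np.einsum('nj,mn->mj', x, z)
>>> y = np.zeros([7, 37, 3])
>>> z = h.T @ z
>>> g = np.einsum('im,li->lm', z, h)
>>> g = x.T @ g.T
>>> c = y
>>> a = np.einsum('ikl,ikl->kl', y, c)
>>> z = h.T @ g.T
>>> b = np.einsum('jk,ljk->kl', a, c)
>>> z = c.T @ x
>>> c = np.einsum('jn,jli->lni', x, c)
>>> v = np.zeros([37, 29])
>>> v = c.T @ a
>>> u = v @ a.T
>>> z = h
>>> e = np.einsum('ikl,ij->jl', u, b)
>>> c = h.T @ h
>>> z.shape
(13, 19)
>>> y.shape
(7, 37, 3)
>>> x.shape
(7, 19)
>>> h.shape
(13, 19)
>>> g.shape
(19, 13)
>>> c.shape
(19, 19)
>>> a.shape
(37, 3)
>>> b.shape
(3, 7)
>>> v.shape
(3, 19, 3)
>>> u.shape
(3, 19, 37)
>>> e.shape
(7, 37)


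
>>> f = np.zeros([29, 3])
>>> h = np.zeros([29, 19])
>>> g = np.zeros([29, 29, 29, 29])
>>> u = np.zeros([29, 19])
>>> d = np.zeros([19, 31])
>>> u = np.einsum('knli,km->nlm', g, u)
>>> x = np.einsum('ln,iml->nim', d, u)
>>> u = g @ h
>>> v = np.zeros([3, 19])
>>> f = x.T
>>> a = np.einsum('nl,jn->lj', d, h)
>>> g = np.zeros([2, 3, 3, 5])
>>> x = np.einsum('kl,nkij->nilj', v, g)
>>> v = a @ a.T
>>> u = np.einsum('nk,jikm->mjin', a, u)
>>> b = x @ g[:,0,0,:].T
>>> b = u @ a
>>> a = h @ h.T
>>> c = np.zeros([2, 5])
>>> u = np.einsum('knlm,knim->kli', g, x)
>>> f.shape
(29, 29, 31)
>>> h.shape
(29, 19)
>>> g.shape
(2, 3, 3, 5)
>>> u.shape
(2, 3, 19)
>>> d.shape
(19, 31)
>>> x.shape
(2, 3, 19, 5)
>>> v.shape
(31, 31)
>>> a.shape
(29, 29)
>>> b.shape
(19, 29, 29, 29)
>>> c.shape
(2, 5)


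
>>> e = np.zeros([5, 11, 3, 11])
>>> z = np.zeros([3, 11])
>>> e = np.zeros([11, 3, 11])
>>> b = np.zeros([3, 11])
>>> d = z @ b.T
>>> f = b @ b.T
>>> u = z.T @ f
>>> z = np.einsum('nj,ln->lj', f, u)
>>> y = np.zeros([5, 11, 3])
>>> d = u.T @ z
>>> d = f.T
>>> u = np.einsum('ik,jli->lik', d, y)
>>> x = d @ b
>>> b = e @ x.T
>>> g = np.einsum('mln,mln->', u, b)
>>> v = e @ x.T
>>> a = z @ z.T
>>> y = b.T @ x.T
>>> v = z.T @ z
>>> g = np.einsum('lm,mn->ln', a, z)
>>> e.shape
(11, 3, 11)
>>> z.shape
(11, 3)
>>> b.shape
(11, 3, 3)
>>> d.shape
(3, 3)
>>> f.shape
(3, 3)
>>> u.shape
(11, 3, 3)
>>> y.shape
(3, 3, 3)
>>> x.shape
(3, 11)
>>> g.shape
(11, 3)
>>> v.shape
(3, 3)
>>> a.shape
(11, 11)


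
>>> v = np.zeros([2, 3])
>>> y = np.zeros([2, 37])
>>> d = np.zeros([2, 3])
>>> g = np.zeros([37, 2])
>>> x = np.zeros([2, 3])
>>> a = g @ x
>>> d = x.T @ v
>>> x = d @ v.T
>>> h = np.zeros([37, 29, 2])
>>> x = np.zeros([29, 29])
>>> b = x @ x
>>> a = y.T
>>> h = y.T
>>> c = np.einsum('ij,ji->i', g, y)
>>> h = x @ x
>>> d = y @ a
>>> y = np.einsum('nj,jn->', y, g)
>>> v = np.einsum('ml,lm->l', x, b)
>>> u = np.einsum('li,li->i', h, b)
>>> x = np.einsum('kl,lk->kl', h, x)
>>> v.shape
(29,)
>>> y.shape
()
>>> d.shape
(2, 2)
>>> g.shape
(37, 2)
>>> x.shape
(29, 29)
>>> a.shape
(37, 2)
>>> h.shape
(29, 29)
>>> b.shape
(29, 29)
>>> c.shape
(37,)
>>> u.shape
(29,)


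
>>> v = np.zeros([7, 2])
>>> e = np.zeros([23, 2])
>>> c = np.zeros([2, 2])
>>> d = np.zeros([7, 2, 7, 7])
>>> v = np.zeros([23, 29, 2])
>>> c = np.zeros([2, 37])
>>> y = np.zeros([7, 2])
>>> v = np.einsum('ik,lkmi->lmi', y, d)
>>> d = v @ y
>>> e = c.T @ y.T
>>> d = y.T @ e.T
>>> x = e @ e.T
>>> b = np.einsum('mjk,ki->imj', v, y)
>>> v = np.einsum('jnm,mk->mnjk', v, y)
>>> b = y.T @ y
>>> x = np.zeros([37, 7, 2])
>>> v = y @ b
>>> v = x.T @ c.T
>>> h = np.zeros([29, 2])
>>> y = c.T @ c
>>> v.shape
(2, 7, 2)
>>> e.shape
(37, 7)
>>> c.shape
(2, 37)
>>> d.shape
(2, 37)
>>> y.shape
(37, 37)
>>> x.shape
(37, 7, 2)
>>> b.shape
(2, 2)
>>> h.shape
(29, 2)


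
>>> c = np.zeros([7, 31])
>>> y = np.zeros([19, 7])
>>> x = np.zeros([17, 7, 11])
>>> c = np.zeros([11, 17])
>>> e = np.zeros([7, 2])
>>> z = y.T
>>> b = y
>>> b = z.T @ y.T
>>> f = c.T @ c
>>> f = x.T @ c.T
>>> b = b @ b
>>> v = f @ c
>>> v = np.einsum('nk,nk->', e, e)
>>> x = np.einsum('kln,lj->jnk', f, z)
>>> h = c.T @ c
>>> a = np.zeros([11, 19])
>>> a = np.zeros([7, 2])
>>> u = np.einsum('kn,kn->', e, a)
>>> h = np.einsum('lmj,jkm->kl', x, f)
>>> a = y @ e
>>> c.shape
(11, 17)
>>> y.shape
(19, 7)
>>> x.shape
(19, 11, 11)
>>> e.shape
(7, 2)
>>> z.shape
(7, 19)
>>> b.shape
(19, 19)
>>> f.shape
(11, 7, 11)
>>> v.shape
()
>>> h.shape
(7, 19)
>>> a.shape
(19, 2)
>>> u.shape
()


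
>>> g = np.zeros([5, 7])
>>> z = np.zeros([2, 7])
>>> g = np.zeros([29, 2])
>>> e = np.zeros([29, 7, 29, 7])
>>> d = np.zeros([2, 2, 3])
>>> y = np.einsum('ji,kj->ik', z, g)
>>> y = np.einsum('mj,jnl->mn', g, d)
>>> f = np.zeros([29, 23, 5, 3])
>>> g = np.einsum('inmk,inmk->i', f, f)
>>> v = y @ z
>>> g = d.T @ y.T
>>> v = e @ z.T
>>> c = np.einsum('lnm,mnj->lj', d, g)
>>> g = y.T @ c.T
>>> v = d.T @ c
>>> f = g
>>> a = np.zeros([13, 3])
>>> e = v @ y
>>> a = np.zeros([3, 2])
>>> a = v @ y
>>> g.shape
(2, 2)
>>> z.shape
(2, 7)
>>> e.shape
(3, 2, 2)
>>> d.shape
(2, 2, 3)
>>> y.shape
(29, 2)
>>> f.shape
(2, 2)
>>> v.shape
(3, 2, 29)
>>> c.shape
(2, 29)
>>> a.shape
(3, 2, 2)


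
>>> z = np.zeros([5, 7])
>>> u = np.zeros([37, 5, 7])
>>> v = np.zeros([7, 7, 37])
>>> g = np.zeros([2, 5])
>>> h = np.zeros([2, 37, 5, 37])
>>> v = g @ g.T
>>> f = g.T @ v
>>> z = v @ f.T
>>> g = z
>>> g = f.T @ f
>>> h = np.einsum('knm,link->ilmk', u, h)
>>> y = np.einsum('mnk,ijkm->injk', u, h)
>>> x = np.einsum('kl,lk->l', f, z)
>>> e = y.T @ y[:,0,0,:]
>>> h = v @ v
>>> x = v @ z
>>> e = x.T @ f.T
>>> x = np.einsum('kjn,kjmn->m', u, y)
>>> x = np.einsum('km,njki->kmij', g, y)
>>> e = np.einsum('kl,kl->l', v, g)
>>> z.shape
(2, 5)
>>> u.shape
(37, 5, 7)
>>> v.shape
(2, 2)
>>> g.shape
(2, 2)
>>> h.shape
(2, 2)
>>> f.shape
(5, 2)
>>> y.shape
(37, 5, 2, 7)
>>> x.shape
(2, 2, 7, 5)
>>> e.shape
(2,)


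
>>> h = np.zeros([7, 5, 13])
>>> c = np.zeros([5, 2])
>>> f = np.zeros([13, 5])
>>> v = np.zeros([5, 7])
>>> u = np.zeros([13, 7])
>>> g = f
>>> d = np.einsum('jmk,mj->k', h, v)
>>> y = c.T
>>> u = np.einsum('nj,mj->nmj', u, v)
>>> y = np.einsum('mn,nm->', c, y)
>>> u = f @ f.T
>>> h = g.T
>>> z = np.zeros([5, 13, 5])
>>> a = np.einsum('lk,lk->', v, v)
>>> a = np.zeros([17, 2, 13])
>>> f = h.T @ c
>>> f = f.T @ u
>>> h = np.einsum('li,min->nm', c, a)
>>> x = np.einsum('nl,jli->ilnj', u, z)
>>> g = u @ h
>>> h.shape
(13, 17)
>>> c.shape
(5, 2)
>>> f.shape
(2, 13)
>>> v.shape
(5, 7)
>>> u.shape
(13, 13)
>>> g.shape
(13, 17)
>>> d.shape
(13,)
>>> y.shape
()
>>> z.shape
(5, 13, 5)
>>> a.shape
(17, 2, 13)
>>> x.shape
(5, 13, 13, 5)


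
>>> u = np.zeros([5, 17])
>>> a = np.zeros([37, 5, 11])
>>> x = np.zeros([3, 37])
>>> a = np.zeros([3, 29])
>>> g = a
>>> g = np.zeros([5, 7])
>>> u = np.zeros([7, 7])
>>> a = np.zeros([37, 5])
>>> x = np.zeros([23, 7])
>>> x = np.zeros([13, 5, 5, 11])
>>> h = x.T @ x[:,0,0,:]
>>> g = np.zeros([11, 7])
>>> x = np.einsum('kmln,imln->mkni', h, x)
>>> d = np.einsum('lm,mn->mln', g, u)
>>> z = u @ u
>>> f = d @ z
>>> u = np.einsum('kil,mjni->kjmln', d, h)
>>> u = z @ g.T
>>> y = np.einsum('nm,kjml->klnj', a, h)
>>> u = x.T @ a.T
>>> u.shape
(13, 11, 11, 37)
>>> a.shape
(37, 5)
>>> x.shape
(5, 11, 11, 13)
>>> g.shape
(11, 7)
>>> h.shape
(11, 5, 5, 11)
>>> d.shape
(7, 11, 7)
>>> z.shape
(7, 7)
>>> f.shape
(7, 11, 7)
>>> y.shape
(11, 11, 37, 5)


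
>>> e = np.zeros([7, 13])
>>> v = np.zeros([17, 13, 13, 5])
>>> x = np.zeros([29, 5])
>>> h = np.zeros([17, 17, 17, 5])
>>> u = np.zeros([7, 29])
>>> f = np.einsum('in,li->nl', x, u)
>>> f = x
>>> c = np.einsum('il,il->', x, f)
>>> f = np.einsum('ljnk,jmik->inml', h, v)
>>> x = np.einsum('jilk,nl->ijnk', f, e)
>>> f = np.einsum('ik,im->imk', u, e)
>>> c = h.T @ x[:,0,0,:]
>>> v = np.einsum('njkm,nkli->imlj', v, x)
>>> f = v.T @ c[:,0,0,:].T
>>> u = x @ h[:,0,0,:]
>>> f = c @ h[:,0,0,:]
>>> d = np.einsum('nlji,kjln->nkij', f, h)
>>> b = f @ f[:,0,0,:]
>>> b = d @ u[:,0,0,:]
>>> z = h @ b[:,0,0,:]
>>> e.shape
(7, 13)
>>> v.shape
(17, 5, 7, 13)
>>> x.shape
(17, 13, 7, 17)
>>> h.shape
(17, 17, 17, 5)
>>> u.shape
(17, 13, 7, 5)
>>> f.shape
(5, 17, 17, 5)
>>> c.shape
(5, 17, 17, 17)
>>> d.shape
(5, 17, 5, 17)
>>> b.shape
(5, 17, 5, 5)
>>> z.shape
(17, 17, 17, 5)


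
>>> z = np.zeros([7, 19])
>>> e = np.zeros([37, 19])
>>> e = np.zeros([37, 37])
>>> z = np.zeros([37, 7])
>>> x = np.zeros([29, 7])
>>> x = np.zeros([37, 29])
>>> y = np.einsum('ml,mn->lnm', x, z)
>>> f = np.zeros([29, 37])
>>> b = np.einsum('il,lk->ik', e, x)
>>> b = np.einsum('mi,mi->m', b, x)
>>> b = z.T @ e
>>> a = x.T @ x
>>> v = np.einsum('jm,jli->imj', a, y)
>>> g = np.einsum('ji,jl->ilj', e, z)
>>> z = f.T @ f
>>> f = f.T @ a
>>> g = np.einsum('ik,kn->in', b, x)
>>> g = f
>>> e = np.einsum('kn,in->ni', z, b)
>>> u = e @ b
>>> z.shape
(37, 37)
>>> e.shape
(37, 7)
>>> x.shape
(37, 29)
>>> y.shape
(29, 7, 37)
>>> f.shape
(37, 29)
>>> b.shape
(7, 37)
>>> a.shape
(29, 29)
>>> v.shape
(37, 29, 29)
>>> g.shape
(37, 29)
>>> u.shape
(37, 37)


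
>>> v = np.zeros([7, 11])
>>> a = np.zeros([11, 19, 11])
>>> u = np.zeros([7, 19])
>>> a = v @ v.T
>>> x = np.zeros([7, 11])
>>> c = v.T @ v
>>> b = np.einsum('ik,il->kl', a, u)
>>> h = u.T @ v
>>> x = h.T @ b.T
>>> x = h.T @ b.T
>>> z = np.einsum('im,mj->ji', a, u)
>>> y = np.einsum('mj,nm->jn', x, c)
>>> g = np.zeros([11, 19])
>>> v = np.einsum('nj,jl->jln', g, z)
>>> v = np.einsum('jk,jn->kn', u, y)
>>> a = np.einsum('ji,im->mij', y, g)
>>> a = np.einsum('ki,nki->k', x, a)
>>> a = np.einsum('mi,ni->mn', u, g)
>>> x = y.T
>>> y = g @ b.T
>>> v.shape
(19, 11)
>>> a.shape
(7, 11)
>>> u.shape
(7, 19)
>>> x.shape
(11, 7)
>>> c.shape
(11, 11)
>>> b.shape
(7, 19)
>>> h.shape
(19, 11)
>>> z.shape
(19, 7)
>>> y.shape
(11, 7)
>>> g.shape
(11, 19)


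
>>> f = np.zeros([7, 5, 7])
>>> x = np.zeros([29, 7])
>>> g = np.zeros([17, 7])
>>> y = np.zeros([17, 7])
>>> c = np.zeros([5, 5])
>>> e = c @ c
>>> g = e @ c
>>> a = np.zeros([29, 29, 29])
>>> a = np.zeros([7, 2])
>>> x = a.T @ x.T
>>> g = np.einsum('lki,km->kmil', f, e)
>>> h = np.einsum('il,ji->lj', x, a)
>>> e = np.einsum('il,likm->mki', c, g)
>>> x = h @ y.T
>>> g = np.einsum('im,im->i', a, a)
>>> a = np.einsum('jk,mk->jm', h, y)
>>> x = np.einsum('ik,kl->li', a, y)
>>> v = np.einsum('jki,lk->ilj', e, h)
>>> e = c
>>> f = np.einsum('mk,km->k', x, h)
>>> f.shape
(29,)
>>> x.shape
(7, 29)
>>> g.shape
(7,)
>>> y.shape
(17, 7)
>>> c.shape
(5, 5)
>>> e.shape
(5, 5)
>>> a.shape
(29, 17)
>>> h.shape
(29, 7)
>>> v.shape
(5, 29, 7)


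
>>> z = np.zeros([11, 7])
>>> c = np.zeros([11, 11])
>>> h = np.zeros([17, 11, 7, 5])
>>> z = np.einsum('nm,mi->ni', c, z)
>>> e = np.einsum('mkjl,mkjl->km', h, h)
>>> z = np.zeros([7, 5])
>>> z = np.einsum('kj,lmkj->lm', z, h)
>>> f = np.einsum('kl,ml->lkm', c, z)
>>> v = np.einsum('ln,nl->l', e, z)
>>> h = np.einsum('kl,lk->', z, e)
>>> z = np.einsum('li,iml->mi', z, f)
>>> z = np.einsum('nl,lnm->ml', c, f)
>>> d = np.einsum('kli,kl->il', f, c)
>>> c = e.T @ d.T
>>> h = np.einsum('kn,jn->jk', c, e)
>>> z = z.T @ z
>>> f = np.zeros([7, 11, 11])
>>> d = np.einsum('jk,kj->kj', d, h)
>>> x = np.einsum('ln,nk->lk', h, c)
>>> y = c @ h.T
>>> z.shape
(11, 11)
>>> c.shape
(17, 17)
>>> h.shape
(11, 17)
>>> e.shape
(11, 17)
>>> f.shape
(7, 11, 11)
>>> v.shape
(11,)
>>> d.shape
(11, 17)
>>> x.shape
(11, 17)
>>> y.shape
(17, 11)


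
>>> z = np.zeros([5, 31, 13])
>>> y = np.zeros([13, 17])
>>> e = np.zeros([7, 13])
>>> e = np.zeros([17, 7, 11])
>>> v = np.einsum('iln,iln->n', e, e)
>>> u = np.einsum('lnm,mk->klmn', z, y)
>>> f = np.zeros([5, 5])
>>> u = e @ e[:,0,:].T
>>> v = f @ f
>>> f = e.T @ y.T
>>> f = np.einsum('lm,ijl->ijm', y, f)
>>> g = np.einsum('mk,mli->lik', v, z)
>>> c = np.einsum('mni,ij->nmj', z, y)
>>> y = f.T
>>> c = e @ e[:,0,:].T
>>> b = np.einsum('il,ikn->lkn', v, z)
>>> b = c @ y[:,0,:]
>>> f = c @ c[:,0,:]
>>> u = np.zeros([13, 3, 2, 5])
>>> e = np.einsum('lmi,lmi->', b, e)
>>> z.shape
(5, 31, 13)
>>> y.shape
(17, 7, 11)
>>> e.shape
()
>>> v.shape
(5, 5)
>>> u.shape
(13, 3, 2, 5)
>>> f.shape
(17, 7, 17)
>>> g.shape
(31, 13, 5)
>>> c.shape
(17, 7, 17)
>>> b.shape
(17, 7, 11)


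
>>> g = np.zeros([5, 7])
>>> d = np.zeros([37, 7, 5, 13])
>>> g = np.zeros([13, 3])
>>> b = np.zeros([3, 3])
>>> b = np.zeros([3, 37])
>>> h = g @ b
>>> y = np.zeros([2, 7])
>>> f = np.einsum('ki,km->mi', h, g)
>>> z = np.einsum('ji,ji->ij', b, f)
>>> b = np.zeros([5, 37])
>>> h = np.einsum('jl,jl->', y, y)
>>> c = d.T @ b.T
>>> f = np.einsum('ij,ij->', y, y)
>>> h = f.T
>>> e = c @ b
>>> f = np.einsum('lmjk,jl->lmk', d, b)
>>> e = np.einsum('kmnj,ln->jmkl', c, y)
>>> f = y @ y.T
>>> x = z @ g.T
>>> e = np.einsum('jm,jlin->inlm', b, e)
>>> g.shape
(13, 3)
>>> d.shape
(37, 7, 5, 13)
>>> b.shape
(5, 37)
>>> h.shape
()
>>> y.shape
(2, 7)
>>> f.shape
(2, 2)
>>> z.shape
(37, 3)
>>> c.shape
(13, 5, 7, 5)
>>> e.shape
(13, 2, 5, 37)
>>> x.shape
(37, 13)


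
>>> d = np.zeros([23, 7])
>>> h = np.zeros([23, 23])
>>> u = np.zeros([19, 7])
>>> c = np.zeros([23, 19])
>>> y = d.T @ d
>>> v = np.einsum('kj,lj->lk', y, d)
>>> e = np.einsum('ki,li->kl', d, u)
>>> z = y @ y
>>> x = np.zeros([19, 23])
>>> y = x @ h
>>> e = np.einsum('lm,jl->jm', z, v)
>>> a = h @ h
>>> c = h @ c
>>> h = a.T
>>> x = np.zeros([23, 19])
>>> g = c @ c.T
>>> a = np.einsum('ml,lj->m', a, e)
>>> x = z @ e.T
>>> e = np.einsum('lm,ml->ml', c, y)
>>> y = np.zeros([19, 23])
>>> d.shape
(23, 7)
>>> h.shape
(23, 23)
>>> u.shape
(19, 7)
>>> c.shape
(23, 19)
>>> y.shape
(19, 23)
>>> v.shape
(23, 7)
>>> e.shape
(19, 23)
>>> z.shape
(7, 7)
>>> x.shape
(7, 23)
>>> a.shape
(23,)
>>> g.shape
(23, 23)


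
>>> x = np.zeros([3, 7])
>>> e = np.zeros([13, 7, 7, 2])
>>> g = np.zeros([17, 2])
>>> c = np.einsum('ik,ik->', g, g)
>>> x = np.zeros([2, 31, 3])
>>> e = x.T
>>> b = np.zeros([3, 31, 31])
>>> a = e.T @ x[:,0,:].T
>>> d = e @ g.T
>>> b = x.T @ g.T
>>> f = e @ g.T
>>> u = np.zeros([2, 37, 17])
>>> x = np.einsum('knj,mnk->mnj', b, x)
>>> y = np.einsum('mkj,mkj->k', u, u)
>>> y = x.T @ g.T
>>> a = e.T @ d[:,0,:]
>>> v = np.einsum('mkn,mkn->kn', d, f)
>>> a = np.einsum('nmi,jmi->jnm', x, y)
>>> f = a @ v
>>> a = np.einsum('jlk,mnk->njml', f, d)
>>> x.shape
(2, 31, 17)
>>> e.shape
(3, 31, 2)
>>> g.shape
(17, 2)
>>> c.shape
()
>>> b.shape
(3, 31, 17)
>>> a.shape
(31, 17, 3, 2)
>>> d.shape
(3, 31, 17)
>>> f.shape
(17, 2, 17)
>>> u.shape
(2, 37, 17)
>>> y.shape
(17, 31, 17)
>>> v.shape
(31, 17)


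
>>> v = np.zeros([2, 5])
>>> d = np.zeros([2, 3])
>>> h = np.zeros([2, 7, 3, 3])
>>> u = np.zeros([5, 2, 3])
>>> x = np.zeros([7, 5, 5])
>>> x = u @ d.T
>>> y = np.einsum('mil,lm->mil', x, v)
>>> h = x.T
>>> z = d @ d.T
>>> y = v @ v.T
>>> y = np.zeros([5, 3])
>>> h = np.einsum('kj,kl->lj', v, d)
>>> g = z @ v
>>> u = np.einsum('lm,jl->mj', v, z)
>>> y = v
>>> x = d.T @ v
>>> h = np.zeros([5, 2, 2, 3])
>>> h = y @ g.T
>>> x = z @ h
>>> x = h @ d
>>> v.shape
(2, 5)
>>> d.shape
(2, 3)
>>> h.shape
(2, 2)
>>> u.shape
(5, 2)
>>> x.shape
(2, 3)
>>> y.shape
(2, 5)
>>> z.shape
(2, 2)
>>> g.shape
(2, 5)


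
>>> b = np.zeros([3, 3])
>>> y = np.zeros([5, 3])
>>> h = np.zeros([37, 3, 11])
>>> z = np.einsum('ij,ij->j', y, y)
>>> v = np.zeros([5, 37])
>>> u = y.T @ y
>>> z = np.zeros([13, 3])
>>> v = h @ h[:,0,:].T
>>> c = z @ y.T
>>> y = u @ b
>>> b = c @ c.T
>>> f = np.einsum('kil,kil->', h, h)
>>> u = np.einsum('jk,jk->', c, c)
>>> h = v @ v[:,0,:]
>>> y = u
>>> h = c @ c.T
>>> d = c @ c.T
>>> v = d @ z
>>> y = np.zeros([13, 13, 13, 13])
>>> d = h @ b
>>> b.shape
(13, 13)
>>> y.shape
(13, 13, 13, 13)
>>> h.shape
(13, 13)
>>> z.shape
(13, 3)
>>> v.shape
(13, 3)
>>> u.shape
()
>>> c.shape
(13, 5)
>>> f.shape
()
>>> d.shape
(13, 13)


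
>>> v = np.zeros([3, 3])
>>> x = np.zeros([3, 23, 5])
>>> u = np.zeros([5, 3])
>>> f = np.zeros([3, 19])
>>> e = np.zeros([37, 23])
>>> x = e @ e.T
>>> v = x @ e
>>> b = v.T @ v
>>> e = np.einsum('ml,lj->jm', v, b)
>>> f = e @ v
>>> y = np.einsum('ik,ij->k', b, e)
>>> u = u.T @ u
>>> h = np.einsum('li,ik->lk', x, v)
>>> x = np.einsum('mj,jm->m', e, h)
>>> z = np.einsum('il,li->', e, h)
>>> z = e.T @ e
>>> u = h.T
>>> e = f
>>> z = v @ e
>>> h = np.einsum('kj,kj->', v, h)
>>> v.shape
(37, 23)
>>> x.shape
(23,)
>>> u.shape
(23, 37)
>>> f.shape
(23, 23)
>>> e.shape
(23, 23)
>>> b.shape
(23, 23)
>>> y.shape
(23,)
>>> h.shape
()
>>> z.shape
(37, 23)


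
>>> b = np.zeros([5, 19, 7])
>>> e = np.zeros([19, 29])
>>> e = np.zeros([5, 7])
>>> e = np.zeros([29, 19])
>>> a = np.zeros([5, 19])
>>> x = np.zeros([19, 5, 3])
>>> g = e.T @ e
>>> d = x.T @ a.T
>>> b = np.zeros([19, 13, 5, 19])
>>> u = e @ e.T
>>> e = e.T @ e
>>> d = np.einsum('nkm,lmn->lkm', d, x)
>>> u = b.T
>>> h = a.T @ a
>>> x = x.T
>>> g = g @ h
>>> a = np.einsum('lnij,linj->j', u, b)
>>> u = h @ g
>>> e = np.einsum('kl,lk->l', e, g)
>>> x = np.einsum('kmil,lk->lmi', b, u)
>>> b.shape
(19, 13, 5, 19)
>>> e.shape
(19,)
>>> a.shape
(19,)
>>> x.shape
(19, 13, 5)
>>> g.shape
(19, 19)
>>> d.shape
(19, 5, 5)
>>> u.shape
(19, 19)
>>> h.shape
(19, 19)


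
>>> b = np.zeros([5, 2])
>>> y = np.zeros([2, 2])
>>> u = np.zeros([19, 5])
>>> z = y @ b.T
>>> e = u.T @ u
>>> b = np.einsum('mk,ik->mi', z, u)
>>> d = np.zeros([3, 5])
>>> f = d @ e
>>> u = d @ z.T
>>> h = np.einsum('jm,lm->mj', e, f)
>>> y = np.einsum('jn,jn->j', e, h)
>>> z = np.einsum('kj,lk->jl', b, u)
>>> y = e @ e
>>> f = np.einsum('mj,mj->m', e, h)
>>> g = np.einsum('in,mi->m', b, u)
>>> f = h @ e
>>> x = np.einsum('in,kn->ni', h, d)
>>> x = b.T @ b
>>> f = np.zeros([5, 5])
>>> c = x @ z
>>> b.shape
(2, 19)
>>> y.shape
(5, 5)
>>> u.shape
(3, 2)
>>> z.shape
(19, 3)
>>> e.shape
(5, 5)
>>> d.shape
(3, 5)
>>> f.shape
(5, 5)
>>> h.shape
(5, 5)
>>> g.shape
(3,)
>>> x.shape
(19, 19)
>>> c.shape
(19, 3)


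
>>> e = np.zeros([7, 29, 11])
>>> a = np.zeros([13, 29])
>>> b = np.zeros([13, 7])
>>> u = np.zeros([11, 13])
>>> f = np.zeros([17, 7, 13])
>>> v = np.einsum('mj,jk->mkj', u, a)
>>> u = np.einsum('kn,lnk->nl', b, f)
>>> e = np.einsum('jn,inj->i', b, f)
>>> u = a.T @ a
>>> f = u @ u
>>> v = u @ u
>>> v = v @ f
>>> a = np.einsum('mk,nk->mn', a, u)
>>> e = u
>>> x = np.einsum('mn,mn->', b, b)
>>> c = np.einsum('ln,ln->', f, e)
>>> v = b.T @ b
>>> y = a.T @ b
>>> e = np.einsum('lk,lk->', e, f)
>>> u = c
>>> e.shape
()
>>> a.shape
(13, 29)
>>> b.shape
(13, 7)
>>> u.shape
()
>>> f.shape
(29, 29)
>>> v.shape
(7, 7)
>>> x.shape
()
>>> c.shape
()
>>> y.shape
(29, 7)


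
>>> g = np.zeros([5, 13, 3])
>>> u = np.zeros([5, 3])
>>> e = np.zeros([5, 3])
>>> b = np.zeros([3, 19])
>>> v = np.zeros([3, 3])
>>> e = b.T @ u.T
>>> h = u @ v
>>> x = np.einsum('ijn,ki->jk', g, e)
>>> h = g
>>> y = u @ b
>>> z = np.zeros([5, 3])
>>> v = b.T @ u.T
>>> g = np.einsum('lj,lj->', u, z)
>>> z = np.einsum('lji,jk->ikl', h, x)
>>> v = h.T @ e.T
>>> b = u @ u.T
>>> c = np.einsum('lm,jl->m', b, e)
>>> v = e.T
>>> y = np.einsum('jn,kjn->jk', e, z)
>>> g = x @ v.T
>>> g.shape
(13, 5)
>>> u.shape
(5, 3)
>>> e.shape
(19, 5)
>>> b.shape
(5, 5)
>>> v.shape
(5, 19)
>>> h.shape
(5, 13, 3)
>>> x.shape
(13, 19)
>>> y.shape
(19, 3)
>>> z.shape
(3, 19, 5)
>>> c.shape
(5,)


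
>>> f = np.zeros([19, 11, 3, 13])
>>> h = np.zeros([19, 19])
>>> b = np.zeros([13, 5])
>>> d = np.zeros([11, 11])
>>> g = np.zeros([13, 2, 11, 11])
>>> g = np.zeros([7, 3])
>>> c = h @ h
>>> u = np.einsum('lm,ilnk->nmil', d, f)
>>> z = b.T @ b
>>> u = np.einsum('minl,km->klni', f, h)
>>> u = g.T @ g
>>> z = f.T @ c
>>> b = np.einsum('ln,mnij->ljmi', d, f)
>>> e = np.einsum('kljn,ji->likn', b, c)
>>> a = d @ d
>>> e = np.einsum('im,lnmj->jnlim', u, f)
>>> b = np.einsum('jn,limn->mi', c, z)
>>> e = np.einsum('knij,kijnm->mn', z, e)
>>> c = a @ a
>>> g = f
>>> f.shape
(19, 11, 3, 13)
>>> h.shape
(19, 19)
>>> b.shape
(11, 3)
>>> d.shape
(11, 11)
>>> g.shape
(19, 11, 3, 13)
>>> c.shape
(11, 11)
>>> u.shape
(3, 3)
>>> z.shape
(13, 3, 11, 19)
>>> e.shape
(3, 3)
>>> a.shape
(11, 11)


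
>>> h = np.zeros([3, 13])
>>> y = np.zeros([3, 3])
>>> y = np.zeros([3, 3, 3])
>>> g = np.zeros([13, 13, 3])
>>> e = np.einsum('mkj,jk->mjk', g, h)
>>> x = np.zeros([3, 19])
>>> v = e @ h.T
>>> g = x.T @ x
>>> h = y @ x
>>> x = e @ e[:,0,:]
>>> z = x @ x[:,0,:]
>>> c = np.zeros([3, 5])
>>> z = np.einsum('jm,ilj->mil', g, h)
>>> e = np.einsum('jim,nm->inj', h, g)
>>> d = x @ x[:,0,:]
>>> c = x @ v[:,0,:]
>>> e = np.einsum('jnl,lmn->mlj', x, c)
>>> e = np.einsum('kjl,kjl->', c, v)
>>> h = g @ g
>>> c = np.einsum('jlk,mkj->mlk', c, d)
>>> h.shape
(19, 19)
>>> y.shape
(3, 3, 3)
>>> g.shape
(19, 19)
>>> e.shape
()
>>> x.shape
(13, 3, 13)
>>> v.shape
(13, 3, 3)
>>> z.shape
(19, 3, 3)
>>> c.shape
(13, 3, 3)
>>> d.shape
(13, 3, 13)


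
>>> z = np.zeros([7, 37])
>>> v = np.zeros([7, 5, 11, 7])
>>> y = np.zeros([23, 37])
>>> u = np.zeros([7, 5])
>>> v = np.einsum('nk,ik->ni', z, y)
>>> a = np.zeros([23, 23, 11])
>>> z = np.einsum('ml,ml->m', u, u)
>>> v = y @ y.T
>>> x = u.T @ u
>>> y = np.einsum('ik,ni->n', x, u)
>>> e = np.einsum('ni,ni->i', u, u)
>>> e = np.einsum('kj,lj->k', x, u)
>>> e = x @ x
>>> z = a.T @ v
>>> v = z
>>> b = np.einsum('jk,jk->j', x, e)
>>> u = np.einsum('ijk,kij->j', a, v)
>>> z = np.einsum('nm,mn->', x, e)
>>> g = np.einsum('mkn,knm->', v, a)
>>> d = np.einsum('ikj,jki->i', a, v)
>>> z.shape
()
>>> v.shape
(11, 23, 23)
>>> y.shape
(7,)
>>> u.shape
(23,)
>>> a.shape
(23, 23, 11)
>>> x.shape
(5, 5)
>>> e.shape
(5, 5)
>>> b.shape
(5,)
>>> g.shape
()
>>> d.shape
(23,)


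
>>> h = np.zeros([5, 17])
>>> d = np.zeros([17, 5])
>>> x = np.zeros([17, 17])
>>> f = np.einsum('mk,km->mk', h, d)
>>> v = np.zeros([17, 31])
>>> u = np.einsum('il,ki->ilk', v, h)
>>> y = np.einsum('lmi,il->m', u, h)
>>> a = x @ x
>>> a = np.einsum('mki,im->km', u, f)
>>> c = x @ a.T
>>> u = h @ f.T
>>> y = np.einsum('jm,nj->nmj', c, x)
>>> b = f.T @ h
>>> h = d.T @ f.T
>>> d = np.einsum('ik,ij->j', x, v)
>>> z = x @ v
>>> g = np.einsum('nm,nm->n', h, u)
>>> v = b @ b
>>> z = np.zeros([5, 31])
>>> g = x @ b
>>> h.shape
(5, 5)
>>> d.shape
(31,)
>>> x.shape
(17, 17)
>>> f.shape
(5, 17)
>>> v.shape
(17, 17)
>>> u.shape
(5, 5)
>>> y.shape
(17, 31, 17)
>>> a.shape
(31, 17)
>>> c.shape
(17, 31)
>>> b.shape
(17, 17)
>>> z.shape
(5, 31)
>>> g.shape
(17, 17)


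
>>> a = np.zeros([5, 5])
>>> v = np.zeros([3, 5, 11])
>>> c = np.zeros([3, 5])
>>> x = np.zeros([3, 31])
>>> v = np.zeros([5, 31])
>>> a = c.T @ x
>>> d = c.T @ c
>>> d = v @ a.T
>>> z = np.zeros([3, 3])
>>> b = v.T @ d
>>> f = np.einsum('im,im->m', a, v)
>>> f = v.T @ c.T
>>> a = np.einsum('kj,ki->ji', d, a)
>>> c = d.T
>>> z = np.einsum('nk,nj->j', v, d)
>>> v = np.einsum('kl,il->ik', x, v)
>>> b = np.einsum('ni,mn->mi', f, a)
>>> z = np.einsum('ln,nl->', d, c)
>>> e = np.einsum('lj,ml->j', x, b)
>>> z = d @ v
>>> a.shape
(5, 31)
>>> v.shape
(5, 3)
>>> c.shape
(5, 5)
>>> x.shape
(3, 31)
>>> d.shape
(5, 5)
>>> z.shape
(5, 3)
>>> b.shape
(5, 3)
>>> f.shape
(31, 3)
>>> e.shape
(31,)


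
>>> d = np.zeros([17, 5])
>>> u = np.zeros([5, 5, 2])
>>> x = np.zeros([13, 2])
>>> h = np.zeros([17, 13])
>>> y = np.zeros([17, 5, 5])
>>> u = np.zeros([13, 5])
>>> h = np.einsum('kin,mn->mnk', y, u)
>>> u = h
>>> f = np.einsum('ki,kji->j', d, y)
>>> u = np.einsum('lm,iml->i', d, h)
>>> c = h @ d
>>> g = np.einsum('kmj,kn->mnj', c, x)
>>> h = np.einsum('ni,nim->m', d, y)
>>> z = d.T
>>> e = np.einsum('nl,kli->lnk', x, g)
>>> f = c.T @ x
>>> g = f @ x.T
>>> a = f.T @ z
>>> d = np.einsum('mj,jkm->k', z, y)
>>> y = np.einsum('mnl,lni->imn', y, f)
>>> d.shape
(5,)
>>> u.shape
(13,)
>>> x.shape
(13, 2)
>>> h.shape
(5,)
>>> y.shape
(2, 17, 5)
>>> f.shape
(5, 5, 2)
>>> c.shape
(13, 5, 5)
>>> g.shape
(5, 5, 13)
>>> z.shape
(5, 17)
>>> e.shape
(2, 13, 5)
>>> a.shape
(2, 5, 17)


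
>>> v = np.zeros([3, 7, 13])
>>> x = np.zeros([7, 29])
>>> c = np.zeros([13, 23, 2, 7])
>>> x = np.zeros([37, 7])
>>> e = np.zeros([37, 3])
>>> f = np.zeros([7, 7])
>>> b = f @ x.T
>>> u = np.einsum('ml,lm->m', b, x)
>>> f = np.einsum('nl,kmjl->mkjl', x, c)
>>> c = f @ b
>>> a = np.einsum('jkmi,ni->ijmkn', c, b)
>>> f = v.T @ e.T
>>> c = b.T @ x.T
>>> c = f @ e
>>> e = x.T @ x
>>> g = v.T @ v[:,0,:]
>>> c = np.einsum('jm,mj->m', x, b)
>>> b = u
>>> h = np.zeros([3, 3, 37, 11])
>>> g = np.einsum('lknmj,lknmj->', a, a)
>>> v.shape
(3, 7, 13)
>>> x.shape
(37, 7)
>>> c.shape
(7,)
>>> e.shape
(7, 7)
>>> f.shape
(13, 7, 37)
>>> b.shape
(7,)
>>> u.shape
(7,)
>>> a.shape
(37, 23, 2, 13, 7)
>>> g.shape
()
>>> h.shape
(3, 3, 37, 11)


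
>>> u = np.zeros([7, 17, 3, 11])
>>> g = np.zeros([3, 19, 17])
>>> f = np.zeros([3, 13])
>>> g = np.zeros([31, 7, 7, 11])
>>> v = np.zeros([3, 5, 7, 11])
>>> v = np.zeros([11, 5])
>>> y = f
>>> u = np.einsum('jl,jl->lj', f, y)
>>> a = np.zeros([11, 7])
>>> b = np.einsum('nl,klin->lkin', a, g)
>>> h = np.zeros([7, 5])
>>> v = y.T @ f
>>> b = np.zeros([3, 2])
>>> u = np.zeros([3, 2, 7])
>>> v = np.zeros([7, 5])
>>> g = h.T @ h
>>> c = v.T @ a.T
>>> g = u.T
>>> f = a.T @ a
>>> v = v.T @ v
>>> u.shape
(3, 2, 7)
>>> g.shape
(7, 2, 3)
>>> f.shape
(7, 7)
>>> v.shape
(5, 5)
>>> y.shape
(3, 13)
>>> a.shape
(11, 7)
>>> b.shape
(3, 2)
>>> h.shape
(7, 5)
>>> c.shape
(5, 11)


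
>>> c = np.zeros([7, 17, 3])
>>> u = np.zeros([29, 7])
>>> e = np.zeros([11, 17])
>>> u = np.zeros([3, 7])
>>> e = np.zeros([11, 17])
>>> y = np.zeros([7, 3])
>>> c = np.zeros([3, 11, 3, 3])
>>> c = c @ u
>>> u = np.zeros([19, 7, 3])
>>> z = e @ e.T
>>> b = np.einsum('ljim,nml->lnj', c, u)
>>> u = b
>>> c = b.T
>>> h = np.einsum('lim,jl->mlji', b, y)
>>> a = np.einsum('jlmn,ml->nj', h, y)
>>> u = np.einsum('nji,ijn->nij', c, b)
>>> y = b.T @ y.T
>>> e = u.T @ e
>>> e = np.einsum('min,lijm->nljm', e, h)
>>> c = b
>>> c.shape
(3, 19, 11)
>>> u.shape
(11, 3, 19)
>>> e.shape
(17, 11, 7, 19)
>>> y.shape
(11, 19, 7)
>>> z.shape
(11, 11)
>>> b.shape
(3, 19, 11)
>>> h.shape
(11, 3, 7, 19)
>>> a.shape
(19, 11)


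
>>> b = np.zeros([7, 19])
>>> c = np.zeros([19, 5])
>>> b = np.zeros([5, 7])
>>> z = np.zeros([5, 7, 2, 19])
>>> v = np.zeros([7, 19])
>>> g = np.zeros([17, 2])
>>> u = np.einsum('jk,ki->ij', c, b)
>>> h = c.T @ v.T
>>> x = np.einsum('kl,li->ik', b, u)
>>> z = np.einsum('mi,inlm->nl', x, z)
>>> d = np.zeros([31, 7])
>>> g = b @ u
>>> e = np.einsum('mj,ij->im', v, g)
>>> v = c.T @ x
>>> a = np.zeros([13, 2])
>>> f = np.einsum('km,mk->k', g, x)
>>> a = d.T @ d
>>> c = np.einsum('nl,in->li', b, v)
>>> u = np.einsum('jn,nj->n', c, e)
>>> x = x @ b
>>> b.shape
(5, 7)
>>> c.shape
(7, 5)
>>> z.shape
(7, 2)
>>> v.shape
(5, 5)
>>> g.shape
(5, 19)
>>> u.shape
(5,)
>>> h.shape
(5, 7)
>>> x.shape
(19, 7)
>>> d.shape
(31, 7)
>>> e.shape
(5, 7)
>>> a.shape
(7, 7)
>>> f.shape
(5,)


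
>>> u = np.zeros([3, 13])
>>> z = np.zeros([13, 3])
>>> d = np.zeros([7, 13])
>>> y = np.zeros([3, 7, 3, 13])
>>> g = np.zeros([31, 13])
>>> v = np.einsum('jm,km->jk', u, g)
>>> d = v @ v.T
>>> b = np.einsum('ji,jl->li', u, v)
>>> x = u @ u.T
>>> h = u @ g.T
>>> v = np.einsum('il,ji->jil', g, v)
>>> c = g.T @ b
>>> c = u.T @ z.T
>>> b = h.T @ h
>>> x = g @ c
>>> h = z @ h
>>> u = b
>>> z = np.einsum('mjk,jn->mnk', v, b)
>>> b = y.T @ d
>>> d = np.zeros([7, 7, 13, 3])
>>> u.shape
(31, 31)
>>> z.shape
(3, 31, 13)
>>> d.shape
(7, 7, 13, 3)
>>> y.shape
(3, 7, 3, 13)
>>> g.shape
(31, 13)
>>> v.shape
(3, 31, 13)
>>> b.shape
(13, 3, 7, 3)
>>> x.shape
(31, 13)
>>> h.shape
(13, 31)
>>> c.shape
(13, 13)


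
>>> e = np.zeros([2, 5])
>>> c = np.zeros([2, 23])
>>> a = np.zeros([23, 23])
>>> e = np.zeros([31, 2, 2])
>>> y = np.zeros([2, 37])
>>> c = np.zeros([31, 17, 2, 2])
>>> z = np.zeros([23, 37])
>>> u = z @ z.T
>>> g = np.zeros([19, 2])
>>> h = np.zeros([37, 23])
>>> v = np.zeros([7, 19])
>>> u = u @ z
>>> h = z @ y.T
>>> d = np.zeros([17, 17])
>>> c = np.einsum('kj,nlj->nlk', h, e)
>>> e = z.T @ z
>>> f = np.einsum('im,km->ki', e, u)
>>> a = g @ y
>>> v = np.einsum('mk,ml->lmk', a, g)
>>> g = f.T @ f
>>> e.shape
(37, 37)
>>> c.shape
(31, 2, 23)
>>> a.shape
(19, 37)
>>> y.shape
(2, 37)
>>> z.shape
(23, 37)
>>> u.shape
(23, 37)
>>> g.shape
(37, 37)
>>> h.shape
(23, 2)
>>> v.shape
(2, 19, 37)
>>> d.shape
(17, 17)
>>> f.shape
(23, 37)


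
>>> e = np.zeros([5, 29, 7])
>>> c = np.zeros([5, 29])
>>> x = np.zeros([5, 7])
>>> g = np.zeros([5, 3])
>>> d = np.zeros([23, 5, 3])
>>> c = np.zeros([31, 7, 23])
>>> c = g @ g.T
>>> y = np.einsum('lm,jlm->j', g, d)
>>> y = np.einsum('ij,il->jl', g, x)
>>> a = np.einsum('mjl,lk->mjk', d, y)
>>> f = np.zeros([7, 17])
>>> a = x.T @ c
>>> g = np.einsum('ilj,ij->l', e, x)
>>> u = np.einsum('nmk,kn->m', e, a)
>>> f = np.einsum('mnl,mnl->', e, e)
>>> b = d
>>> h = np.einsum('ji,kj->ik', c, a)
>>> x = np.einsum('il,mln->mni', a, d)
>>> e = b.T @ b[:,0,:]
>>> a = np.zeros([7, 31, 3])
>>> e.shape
(3, 5, 3)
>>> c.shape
(5, 5)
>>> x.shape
(23, 3, 7)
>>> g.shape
(29,)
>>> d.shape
(23, 5, 3)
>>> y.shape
(3, 7)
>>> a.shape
(7, 31, 3)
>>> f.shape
()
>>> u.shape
(29,)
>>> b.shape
(23, 5, 3)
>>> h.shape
(5, 7)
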